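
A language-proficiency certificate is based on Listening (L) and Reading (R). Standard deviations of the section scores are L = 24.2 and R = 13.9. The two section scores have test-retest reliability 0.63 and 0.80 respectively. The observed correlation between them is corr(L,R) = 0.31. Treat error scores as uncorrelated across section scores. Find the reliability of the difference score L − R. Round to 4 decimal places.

0.5523

Var(L−R) = 24.2² + 13.9² − 2·24.2·13.9·0.31 = 778.85 − 208.556 = 570.294.
With uncorrelated errors the cross-covariances are all true-score covariance, so they carry over unchanged; only the diagonal terms shrink to ρᵢσᵢ².
True-score variance = [24.2²·0.63 + 13.9²·0.80] − 208.556 = 523.521 − 208.556 = 314.966.
Reliability = 314.966 / 570.294 = 0.5523.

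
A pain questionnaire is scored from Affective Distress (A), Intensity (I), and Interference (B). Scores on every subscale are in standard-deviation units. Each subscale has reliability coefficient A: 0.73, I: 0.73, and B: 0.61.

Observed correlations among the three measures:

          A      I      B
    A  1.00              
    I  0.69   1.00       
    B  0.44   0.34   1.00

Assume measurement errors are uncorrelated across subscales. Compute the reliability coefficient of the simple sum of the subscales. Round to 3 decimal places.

Var(A+I+B) = 3 + 2·[0.69 + 0.44 + 0.34] = 3 + 2.94 = 5.94.
Under uncorrelated errors the observed covariances equal the true-score covariances, so only the own-variance terms attenuate.
True-score variance = [0.73 + 0.73 + 0.61] + 2.94 = 2.07 + 2.94 = 5.01.
Reliability = 5.01 / 5.94 = 0.843.

0.843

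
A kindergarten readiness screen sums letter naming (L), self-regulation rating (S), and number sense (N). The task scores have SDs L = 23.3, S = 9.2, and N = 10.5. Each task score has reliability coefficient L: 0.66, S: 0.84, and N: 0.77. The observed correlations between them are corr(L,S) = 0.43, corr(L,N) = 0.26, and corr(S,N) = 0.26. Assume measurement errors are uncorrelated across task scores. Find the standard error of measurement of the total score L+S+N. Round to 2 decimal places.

Var(total) = 737.78 + 361.8 = 1099.58.
True-score variance = 514.298 + 361.8 = 876.097, so reliability = 0.7968.
Error variance = 1099.58 − 876.097 = 223.483; SEM = √223.483 = 14.95.

14.95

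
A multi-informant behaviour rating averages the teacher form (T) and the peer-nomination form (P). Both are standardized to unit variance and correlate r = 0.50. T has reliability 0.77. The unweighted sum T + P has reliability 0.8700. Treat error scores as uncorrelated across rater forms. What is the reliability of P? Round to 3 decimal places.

Var(T+P) = 2 + 2·0.50 = 3.000.
True-score variance = ρ_T + ρ_P + 2·0.50, so 0.8700 = (0.77 + ρ_P + 1.00) / 3.000.
ρ_P = 0.8700·3.000 − 0.77 − 1.00 = 0.840.

0.840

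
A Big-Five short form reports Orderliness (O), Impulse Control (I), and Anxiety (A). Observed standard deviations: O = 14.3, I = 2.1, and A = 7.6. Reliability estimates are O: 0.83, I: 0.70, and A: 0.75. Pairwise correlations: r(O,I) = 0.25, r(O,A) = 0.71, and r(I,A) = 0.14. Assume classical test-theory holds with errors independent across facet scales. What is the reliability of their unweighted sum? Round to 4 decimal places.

0.8853

Var(O+I+A) = 14.3² + 2.1² + 7.6² + 2·[14.3·2.1·0.25 + 14.3·7.6·0.71 + 2.1·7.6·0.14] = 266.66 + 173.809 = 440.469.
Under uncorrelated errors the observed covariances equal the true-score covariances, so only the own-variance terms attenuate.
True-score variance = [14.3²·0.83 + 2.1²·0.70 + 7.6²·0.75] + 173.809 = 216.134 + 173.809 = 389.943.
Reliability = 389.943 / 440.469 = 0.8853.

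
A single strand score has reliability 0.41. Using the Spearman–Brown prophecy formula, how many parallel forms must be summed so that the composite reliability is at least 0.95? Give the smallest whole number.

k ≥ ρ*(1−ρ₁)/(ρ₁(1−ρ*)) = 0.95·0.59 / (0.41·0.05) = 27.341.
Smallest integer k = 28.

28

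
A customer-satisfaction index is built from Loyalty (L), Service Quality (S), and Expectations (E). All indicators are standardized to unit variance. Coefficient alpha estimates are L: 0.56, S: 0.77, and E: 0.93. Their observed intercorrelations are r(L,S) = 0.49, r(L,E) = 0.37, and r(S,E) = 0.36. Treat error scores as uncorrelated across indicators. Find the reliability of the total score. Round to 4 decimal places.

0.8640

Var(L+S+E) = 3 + 2·[0.49 + 0.37 + 0.36] = 3 + 2.44 = 5.44.
Because errors are independent across components, Cov(Tᵢ,Tⱼ) = Cov(Xᵢ,Xⱼ); the off-diagonal part of the true-score variance is the same as above.
True-score variance = [0.56 + 0.77 + 0.93] + 2.44 = 2.26 + 2.44 = 4.7.
Reliability = 4.7 / 5.44 = 0.8640.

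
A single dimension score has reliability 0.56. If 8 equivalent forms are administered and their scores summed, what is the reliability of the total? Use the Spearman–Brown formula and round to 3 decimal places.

ρ_k = kρ / (1 + (k−1)ρ) = 8·0.56 / (1 + 7·0.56) = 4.480 / 4.920 = 0.911.

0.911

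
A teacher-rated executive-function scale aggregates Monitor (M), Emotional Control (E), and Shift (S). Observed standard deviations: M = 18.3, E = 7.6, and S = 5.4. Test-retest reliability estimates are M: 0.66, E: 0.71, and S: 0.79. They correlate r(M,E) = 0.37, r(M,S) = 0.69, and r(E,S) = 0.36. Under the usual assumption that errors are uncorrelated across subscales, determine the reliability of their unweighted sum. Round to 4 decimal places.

0.8020

Var(M+E+S) = 18.3² + 7.6² + 5.4² + 2·[18.3·7.6·0.37 + 18.3·5.4·0.69 + 7.6·5.4·0.36] = 421.81 + 268.84 = 690.65.
With uncorrelated errors the cross-covariances are all true-score covariance, so they carry over unchanged; only the diagonal terms shrink to ρᵢσᵢ².
True-score variance = [18.3²·0.66 + 7.6²·0.71 + 5.4²·0.79] + 268.84 = 285.073 + 268.84 = 553.913.
Reliability = 553.913 / 690.65 = 0.8020.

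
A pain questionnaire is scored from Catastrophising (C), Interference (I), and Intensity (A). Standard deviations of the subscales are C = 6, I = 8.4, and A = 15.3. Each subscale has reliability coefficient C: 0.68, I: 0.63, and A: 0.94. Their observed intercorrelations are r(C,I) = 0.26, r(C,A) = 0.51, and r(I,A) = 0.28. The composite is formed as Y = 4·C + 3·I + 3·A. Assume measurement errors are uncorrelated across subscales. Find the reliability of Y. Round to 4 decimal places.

0.8990

Var(Y) = 4²·6² + 3²·8.4² + 3²·15.3² + 2·[12·6·8.4·0.26 + 12·6·15.3·0.51 + 9·8.4·15.3·0.28] = 3317.85 + 2085.87 = 5403.72.
Because errors are independent across components, Cov(Tᵢ,Tⱼ) = Cov(Xᵢ,Xⱼ); the off-diagonal part of the true-score variance is the same as above.
True-score variance = [4²·6²·0.68 + 3²·8.4²·0.63 + 3²·15.3²·0.94] + 2085.87 = 2772.16 + 2085.87 = 4858.03.
Reliability = 4858.03 / 5403.72 = 0.8990.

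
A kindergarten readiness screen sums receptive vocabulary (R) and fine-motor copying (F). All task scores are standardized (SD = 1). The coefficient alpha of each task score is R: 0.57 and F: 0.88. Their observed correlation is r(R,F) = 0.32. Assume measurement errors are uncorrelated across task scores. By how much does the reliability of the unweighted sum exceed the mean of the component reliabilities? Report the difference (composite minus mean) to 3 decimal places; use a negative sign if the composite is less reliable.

0.067

Var(sum) = 2 + 0.64 = 2.64; true-score variance = 1.45 + 0.64 = 2.09; composite reliability = 0.7917.
Mean component reliability = 0.7250.
Difference = 0.7917 − 0.7250 = 0.067.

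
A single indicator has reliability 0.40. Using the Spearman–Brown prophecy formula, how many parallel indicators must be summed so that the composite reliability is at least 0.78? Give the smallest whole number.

k ≥ ρ*(1−ρ₁)/(ρ₁(1−ρ*)) = 0.78·0.60 / (0.40·0.22) = 5.318.
Smallest integer k = 6.

6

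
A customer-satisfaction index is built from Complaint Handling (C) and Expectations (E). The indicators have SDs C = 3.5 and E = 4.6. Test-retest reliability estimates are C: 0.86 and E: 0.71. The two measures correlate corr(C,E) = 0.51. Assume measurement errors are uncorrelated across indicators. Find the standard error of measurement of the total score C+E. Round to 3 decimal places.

Var(total) = 33.41 + 16.422 = 49.832.
True-score variance = 25.5586 + 16.422 = 41.9806, so reliability = 0.8424.
Error variance = 49.832 − 41.9806 = 7.8514; SEM = √7.8514 = 2.802.

2.802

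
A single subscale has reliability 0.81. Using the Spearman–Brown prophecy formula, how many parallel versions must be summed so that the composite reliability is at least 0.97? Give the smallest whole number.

8

k ≥ ρ*(1−ρ₁)/(ρ₁(1−ρ*)) = 0.97·0.19 / (0.81·0.03) = 7.584.
Smallest integer k = 8.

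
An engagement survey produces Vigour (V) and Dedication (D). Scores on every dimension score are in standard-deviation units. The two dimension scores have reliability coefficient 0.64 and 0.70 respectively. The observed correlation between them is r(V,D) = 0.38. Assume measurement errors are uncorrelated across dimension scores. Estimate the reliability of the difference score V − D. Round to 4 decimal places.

Var(V−D) = 1 + 1 − 2·0.38 = 2 − 0.76 = 1.24.
Under uncorrelated errors the observed covariances equal the true-score covariances, so only the own-variance terms attenuate.
True-score variance = [0.64 + 0.70] − 0.76 = 1.34 − 0.76 = 0.58.
Reliability = 0.58 / 1.24 = 0.4677.

0.4677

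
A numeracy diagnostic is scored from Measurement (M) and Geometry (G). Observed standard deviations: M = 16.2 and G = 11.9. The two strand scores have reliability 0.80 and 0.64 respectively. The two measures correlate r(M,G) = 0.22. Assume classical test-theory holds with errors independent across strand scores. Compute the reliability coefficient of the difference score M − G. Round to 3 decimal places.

Var(M−G) = 16.2² + 11.9² − 2·16.2·11.9·0.22 = 404.05 − 84.8232 = 319.227.
With uncorrelated errors the cross-covariances are all true-score covariance, so they carry over unchanged; only the diagonal terms shrink to ρᵢσᵢ².
True-score variance = [16.2²·0.80 + 11.9²·0.64] − 84.8232 = 300.582 − 84.8232 = 215.759.
Reliability = 215.759 / 319.227 = 0.676.

0.676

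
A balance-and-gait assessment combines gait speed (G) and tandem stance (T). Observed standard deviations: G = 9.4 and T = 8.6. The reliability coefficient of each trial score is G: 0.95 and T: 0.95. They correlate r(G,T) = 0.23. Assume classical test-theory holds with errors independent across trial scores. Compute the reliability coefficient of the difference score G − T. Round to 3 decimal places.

0.935

Var(G−T) = 9.4² + 8.6² − 2·9.4·8.6·0.23 = 162.32 − 37.1864 = 125.134.
Under uncorrelated errors the observed covariances equal the true-score covariances, so only the own-variance terms attenuate.
True-score variance = [9.4²·0.95 + 8.6²·0.95] − 37.1864 = 154.204 − 37.1864 = 117.018.
Reliability = 117.018 / 125.134 = 0.935.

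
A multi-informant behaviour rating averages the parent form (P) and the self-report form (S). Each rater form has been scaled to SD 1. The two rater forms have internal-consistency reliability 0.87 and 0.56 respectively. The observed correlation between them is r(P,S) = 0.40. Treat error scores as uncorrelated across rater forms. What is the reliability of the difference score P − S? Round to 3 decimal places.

0.525

Var(P−S) = 1 + 1 − 2·0.40 = 2 − 0.8 = 1.2.
Under uncorrelated errors the observed covariances equal the true-score covariances, so only the own-variance terms attenuate.
True-score variance = [0.87 + 0.56] − 0.8 = 1.43 − 0.8 = 0.63.
Reliability = 0.63 / 1.2 = 0.525.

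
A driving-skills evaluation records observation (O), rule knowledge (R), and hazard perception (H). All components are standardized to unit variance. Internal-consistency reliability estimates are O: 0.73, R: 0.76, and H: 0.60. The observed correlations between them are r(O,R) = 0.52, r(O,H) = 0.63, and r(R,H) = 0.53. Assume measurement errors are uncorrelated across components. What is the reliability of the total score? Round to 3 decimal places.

Var(O+R+H) = 3 + 2·[0.52 + 0.63 + 0.53] = 3 + 3.36 = 6.36.
Under uncorrelated errors the observed covariances equal the true-score covariances, so only the own-variance terms attenuate.
True-score variance = [0.73 + 0.76 + 0.60] + 3.36 = 2.09 + 3.36 = 5.45.
Reliability = 5.45 / 6.36 = 0.857.

0.857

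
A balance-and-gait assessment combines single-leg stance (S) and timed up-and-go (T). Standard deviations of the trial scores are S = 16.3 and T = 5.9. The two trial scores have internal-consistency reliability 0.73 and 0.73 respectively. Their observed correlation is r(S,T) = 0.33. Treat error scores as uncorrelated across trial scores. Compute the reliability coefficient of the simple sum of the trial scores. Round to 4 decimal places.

Var(S+T) = 16.3² + 5.9² + 2·[16.3·5.9·0.33] = 300.5 + 63.4722 = 363.972.
With uncorrelated errors the cross-covariances are all true-score covariance, so they carry over unchanged; only the diagonal terms shrink to ρᵢσᵢ².
True-score variance = [16.3²·0.73 + 5.9²·0.73] + 63.4722 = 219.365 + 63.4722 = 282.837.
Reliability = 282.837 / 363.972 = 0.7771.

0.7771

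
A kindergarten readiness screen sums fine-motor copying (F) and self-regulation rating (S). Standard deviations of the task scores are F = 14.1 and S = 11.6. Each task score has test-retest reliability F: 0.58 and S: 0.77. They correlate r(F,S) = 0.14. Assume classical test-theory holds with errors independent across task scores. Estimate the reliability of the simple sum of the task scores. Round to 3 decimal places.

Var(F+S) = 14.1² + 11.6² + 2·[14.1·11.6·0.14] = 333.37 + 45.7968 = 379.167.
With uncorrelated errors the cross-covariances are all true-score covariance, so they carry over unchanged; only the diagonal terms shrink to ρᵢσᵢ².
True-score variance = [14.1²·0.58 + 11.6²·0.77] + 45.7968 = 218.921 + 45.7968 = 264.718.
Reliability = 264.718 / 379.167 = 0.698.

0.698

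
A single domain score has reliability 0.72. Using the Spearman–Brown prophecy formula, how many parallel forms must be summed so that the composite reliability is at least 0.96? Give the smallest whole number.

k ≥ ρ*(1−ρ₁)/(ρ₁(1−ρ*)) = 0.96·0.28 / (0.72·0.04) = 9.333.
Smallest integer k = 10.

10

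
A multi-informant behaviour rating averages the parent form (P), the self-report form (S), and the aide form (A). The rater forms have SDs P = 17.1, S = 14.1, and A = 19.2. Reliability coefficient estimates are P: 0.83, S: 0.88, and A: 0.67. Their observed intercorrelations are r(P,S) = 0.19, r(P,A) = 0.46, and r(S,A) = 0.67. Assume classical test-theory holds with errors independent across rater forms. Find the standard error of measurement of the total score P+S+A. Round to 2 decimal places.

Var(total) = 859.86 + 756.441 = 1616.3.
True-score variance = 664.642 + 756.441 = 1421.08, so reliability = 0.8792.
Error variance = 1616.3 − 1421.08 = 195.218; SEM = √195.218 = 13.97.

13.97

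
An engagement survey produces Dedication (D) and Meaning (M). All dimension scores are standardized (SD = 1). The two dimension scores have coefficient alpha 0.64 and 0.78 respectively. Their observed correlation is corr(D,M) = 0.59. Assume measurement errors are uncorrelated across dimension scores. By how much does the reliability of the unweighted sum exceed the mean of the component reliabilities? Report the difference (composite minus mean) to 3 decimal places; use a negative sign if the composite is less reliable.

Var(sum) = 2 + 1.18 = 3.18; true-score variance = 1.42 + 1.18 = 2.6; composite reliability = 0.8176.
Mean component reliability = 0.7100.
Difference = 0.8176 − 0.7100 = 0.108.

0.108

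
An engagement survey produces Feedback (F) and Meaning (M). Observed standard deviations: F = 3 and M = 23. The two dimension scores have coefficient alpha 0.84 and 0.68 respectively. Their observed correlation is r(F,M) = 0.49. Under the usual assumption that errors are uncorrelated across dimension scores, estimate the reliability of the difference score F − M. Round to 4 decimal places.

0.6371

Var(F−M) = 3² + 23² − 2·3·23·0.49 = 538 − 67.62 = 470.38.
Because errors are independent across components, Cov(Tᵢ,Tⱼ) = Cov(Xᵢ,Xⱼ); the off-diagonal part of the true-score variance is the same as above.
True-score variance = [3²·0.84 + 23²·0.68] − 67.62 = 367.28 − 67.62 = 299.66.
Reliability = 299.66 / 470.38 = 0.6371.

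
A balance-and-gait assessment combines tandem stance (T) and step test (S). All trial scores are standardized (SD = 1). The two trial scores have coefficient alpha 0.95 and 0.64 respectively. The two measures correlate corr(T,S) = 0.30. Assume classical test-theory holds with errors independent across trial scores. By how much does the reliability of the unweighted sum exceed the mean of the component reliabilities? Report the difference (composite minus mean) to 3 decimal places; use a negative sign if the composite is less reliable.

0.047

Var(sum) = 2 + 0.6 = 2.6; true-score variance = 1.59 + 0.6 = 2.19; composite reliability = 0.8423.
Mean component reliability = 0.7950.
Difference = 0.8423 − 0.7950 = 0.047.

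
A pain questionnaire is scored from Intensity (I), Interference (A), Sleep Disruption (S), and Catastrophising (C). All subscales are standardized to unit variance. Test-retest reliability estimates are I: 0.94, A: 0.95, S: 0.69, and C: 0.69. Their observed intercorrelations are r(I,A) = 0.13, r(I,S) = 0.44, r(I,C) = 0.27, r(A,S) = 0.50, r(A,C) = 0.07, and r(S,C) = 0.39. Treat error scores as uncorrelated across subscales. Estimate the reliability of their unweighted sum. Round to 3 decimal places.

0.904

Var(I+A+S+C) = 4 + 2·[0.13 + 0.44 + 0.27 + 0.50 + 0.07 + 0.39] = 4 + 3.6 = 7.6.
Because errors are independent across components, Cov(Tᵢ,Tⱼ) = Cov(Xᵢ,Xⱼ); the off-diagonal part of the true-score variance is the same as above.
True-score variance = [0.94 + 0.95 + 0.69 + 0.69] + 3.6 = 3.27 + 3.6 = 6.87.
Reliability = 6.87 / 7.6 = 0.904.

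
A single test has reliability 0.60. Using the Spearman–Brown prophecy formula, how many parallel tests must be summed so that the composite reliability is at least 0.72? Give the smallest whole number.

2

k ≥ ρ*(1−ρ₁)/(ρ₁(1−ρ*)) = 0.72·0.40 / (0.60·0.28) = 1.714.
Smallest integer k = 2.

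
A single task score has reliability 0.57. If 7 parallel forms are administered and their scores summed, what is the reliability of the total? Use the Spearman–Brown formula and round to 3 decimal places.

ρ_k = kρ / (1 + (k−1)ρ) = 7·0.57 / (1 + 6·0.57) = 3.990 / 4.420 = 0.903.

0.903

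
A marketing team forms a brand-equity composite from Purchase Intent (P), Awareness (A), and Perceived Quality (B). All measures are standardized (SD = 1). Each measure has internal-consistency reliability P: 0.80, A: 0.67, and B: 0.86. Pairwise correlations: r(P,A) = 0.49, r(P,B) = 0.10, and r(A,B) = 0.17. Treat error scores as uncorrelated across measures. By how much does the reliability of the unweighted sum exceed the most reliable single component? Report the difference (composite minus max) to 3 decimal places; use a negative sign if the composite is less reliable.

-0.008

Var(sum) = 3 + 1.52 = 4.52; true-score variance = 2.33 + 1.52 = 3.85; composite reliability = 0.8518.
Max component reliability = 0.8600.
Difference = 0.8518 − 0.8600 = -0.008.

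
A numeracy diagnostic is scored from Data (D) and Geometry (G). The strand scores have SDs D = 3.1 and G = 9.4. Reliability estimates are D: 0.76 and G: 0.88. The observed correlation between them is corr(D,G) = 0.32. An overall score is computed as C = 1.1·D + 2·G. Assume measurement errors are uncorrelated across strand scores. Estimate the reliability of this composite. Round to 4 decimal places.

0.8887

Var(C) = 1.1²·3.1² + 2²·9.4² + 2·[2.2·3.1·9.4·0.32] = 365.068 + 41.0291 = 406.097.
With uncorrelated errors the cross-covariances are all true-score covariance, so they carry over unchanged; only the diagonal terms shrink to ρᵢσᵢ².
True-score variance = [1.1²·3.1²·0.76 + 2²·9.4²·0.88] + 41.0291 = 319.865 + 41.0291 = 360.894.
Reliability = 360.894 / 406.097 = 0.8887.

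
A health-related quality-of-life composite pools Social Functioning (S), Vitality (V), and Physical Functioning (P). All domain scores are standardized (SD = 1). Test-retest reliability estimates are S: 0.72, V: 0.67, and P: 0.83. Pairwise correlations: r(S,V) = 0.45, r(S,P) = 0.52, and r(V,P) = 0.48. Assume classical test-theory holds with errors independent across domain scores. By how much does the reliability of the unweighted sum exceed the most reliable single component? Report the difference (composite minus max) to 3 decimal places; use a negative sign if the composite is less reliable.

Var(sum) = 3 + 2.9 = 5.9; true-score variance = 2.22 + 2.9 = 5.12; composite reliability = 0.8678.
Max component reliability = 0.8300.
Difference = 0.8678 − 0.8300 = 0.038.

0.038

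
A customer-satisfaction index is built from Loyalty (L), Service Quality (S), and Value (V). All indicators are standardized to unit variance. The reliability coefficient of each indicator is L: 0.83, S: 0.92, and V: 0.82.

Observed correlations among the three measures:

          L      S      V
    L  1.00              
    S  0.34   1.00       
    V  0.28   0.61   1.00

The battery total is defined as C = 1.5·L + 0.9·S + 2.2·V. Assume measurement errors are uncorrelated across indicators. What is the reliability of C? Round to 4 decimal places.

0.8992

Var(C) = 1.5² + 0.9² + 2.2² + 2·[1.35·0.34 + 3.3·0.28 + 1.98·0.61] = 7.9 + 5.1816 = 13.0816.
With uncorrelated errors the cross-covariances are all true-score covariance, so they carry over unchanged; only the diagonal terms shrink to ρᵢσᵢ².
True-score variance = [1.5²·0.83 + 0.9²·0.92 + 2.2²·0.82] + 5.1816 = 6.5815 + 5.1816 = 11.7631.
Reliability = 11.7631 / 13.0816 = 0.8992.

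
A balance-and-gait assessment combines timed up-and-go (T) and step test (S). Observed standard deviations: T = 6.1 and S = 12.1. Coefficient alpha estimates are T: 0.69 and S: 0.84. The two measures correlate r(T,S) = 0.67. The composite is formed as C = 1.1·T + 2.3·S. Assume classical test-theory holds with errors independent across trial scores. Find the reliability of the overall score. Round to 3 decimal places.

Var(C) = 1.1²·6.1² + 2.3²·12.1² + 2·[2.53·6.1·12.1·0.67] = 819.533 + 250.231 = 1069.76.
Because errors are independent across components, Cov(Tᵢ,Tⱼ) = Cov(Xᵢ,Xⱼ); the off-diagonal part of the true-score variance is the same as above.
True-score variance = [1.1²·6.1²·0.69 + 2.3²·12.1²·0.84] + 250.231 = 681.654 + 250.231 = 931.885.
Reliability = 931.885 / 1069.76 = 0.871.

0.871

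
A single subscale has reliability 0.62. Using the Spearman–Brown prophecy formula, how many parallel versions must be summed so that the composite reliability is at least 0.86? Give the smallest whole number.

k ≥ ρ*(1−ρ₁)/(ρ₁(1−ρ*)) = 0.86·0.38 / (0.62·0.14) = 3.765.
Smallest integer k = 4.

4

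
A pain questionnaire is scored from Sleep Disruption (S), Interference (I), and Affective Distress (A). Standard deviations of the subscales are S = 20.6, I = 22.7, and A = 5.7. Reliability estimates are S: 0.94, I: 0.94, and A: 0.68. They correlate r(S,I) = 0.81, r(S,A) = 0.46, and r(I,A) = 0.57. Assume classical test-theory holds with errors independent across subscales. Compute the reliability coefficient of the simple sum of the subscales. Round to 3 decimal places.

Var(S+I+A) = 20.6² + 22.7² + 5.7² + 2·[20.6·22.7·0.81 + 20.6·5.7·0.46 + 22.7·5.7·0.57] = 972.14 + 1013.08 = 1985.22.
Under uncorrelated errors the observed covariances equal the true-score covariances, so only the own-variance terms attenuate.
True-score variance = [20.6²·0.94 + 22.7²·0.94 + 5.7²·0.68] + 1013.08 = 905.364 + 1013.08 = 1918.44.
Reliability = 1918.44 / 1985.22 = 0.966.

0.966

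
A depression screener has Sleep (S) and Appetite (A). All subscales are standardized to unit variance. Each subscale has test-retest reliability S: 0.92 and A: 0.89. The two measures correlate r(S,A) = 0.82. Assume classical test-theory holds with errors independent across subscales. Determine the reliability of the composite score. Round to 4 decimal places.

Var(S+A) = 2 + 2·[0.82] = 2 + 1.64 = 3.64.
With uncorrelated errors the cross-covariances are all true-score covariance, so they carry over unchanged; only the diagonal terms shrink to ρᵢσᵢ².
True-score variance = [0.92 + 0.89] + 1.64 = 1.81 + 1.64 = 3.45.
Reliability = 3.45 / 3.64 = 0.9478.

0.9478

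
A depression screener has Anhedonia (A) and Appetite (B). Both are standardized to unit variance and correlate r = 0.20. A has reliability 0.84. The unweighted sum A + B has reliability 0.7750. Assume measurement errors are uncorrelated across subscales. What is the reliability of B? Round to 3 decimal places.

0.620

Var(A+B) = 2 + 2·0.20 = 2.400.
True-score variance = ρ_A + ρ_B + 2·0.20, so 0.7750 = (0.84 + ρ_B + 0.40) / 2.400.
ρ_B = 0.7750·2.400 − 0.84 − 0.40 = 0.620.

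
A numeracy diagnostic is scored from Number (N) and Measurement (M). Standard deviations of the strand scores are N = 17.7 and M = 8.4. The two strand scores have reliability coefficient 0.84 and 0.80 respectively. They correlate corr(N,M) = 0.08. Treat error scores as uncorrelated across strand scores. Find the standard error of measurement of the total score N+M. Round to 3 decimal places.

8.015

Var(total) = 383.85 + 23.7888 = 407.639.
True-score variance = 319.612 + 23.7888 = 343.4, so reliability = 0.8424.
Error variance = 407.639 − 343.4 = 64.2384; SEM = √64.2384 = 8.015.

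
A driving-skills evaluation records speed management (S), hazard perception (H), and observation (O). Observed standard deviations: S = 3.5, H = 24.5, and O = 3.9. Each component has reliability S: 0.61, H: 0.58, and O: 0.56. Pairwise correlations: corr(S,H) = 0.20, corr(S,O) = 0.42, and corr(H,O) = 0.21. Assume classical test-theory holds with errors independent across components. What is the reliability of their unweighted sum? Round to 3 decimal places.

Var(S+H+O) = 3.5² + 24.5² + 3.9² + 2·[3.5·24.5·0.20 + 3.5·3.9·0.42 + 24.5·3.9·0.21] = 627.71 + 85.897 = 713.607.
With uncorrelated errors the cross-covariances are all true-score covariance, so they carry over unchanged; only the diagonal terms shrink to ρᵢσᵢ².
True-score variance = [3.5²·0.61 + 24.5²·0.58 + 3.9²·0.56] + 85.897 = 364.135 + 85.897 = 450.032.
Reliability = 450.032 / 713.607 = 0.631.

0.631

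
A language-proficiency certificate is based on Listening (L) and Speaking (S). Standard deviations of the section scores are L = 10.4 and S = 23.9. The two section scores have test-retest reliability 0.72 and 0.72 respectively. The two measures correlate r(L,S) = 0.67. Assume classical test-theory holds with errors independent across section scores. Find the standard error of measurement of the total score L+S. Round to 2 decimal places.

13.79

Var(total) = 679.37 + 333.07 = 1012.44.
True-score variance = 489.146 + 333.07 = 822.217, so reliability = 0.8121.
Error variance = 1012.44 − 822.217 = 190.224; SEM = √190.224 = 13.79.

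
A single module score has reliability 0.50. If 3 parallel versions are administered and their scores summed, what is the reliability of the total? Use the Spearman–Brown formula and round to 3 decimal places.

ρ_k = kρ / (1 + (k−1)ρ) = 3·0.50 / (1 + 2·0.50) = 1.500 / 2.000 = 0.750.

0.750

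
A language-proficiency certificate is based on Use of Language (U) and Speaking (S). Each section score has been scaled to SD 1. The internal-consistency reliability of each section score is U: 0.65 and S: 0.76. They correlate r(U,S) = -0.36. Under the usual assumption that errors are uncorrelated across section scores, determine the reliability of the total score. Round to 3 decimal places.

Var(U+S) = 2 + 2·[(-0.36)] = 2 − 0.72 = 1.28.
Because errors are independent across components, Cov(Tᵢ,Tⱼ) = Cov(Xᵢ,Xⱼ); the off-diagonal part of the true-score variance is the same as above.
True-score variance = [0.65 + 0.76] − 0.72 = 1.41 − 0.72 = 0.69.
Reliability = 0.69 / 1.28 = 0.539.

0.539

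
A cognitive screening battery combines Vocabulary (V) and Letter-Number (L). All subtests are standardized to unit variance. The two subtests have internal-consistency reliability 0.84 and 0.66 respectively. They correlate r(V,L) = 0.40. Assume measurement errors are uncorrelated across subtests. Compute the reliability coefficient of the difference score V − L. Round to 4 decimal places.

0.5833

Var(V−L) = 1 + 1 − 2·0.40 = 2 − 0.8 = 1.2.
Under uncorrelated errors the observed covariances equal the true-score covariances, so only the own-variance terms attenuate.
True-score variance = [0.84 + 0.66] − 0.8 = 1.5 − 0.8 = 0.7.
Reliability = 0.7 / 1.2 = 0.5833.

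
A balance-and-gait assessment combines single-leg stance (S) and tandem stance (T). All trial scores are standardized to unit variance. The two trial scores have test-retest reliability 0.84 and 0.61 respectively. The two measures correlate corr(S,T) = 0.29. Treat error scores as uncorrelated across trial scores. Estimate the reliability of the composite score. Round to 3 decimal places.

0.787

Var(S+T) = 2 + 2·[0.29] = 2 + 0.58 = 2.58.
Under uncorrelated errors the observed covariances equal the true-score covariances, so only the own-variance terms attenuate.
True-score variance = [0.84 + 0.61] + 0.58 = 1.45 + 0.58 = 2.03.
Reliability = 2.03 / 2.58 = 0.787.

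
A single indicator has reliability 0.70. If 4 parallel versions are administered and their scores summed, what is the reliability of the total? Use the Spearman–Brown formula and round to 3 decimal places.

ρ_k = kρ / (1 + (k−1)ρ) = 4·0.70 / (1 + 3·0.70) = 2.800 / 3.100 = 0.903.

0.903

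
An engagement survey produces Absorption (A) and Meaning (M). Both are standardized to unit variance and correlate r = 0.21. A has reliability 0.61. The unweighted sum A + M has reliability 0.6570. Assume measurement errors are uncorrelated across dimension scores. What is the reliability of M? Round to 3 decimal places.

Var(A+M) = 2 + 2·0.21 = 2.420.
True-score variance = ρ_A + ρ_M + 2·0.21, so 0.6570 = (0.61 + ρ_M + 0.42) / 2.420.
ρ_M = 0.6570·2.420 − 0.61 − 0.42 = 0.560.

0.560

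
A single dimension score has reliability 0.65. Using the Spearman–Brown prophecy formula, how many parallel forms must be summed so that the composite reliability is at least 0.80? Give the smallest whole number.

3

k ≥ ρ*(1−ρ₁)/(ρ₁(1−ρ*)) = 0.80·0.35 / (0.65·0.20) = 2.154.
Smallest integer k = 3.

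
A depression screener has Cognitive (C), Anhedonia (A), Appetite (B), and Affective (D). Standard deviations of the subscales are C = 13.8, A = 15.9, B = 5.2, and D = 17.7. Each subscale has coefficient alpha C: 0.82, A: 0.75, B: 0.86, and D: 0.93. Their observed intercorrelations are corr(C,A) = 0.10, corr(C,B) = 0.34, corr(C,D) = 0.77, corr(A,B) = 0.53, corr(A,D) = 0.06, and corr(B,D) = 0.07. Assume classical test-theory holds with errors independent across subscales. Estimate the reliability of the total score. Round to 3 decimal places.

0.911

Var(C+A+B+D) = 13.8² + 15.9² + 5.2² + 17.7² + 2·[13.8·15.9·0.10 + 13.8·5.2·0.34 + 13.8·17.7·0.77 + 15.9·5.2·0.53 + 15.9·17.7·0.06 + 5.2·17.7·0.07] = 783.58 + 603.139 = 1386.72.
Because errors are independent across components, Cov(Tᵢ,Tⱼ) = Cov(Xᵢ,Xⱼ); the off-diagonal part of the true-score variance is the same as above.
True-score variance = [13.8²·0.82 + 15.9²·0.75 + 5.2²·0.86 + 17.7²·0.93] + 603.139 = 660.382 + 603.139 = 1263.52.
Reliability = 1263.52 / 1386.72 = 0.911.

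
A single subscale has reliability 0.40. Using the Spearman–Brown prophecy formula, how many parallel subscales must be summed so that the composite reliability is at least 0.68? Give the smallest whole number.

4

k ≥ ρ*(1−ρ₁)/(ρ₁(1−ρ*)) = 0.68·0.60 / (0.40·0.32) = 3.188.
Smallest integer k = 4.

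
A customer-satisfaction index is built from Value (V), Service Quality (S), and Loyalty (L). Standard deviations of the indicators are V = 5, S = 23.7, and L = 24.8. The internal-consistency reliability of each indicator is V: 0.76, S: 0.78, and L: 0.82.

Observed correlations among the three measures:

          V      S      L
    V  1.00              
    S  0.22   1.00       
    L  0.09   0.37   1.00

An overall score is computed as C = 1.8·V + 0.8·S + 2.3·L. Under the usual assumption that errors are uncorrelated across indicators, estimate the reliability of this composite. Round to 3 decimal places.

0.853

Var(C) = 1.8²·5² + 0.8²·23.7² + 2.3²·24.8² + 2·[1.44·5·23.7·0.22 + 4.14·5·24.8·0.09 + 1.84·23.7·24.8·0.37] = 3694.04 + 967.78 = 4661.82.
Under uncorrelated errors the observed covariances equal the true-score covariances, so only the own-variance terms attenuate.
True-score variance = [1.8²·5²·0.76 + 0.8²·23.7²·0.78 + 2.3²·24.8²·0.82] + 967.78 = 3009.88 + 967.78 = 3977.66.
Reliability = 3977.66 / 4661.82 = 0.853.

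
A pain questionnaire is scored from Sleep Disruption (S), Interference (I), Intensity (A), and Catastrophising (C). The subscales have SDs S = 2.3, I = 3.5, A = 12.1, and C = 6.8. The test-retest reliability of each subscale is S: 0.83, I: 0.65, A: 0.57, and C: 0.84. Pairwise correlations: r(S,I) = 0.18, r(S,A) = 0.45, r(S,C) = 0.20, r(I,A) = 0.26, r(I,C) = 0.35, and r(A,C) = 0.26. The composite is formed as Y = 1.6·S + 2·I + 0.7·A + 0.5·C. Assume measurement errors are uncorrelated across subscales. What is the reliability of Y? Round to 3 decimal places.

0.792

Var(Y) = 1.6²·2.3² + 2²·3.5² + 0.7²·12.1² + 0.5²·6.8² + 2·[3.2·2.3·3.5·0.18 + 1.12·2.3·12.1·0.45 + 0.8·2.3·6.8·0.20 + 1.4·3.5·12.1·0.26 + 3.5·6.8·0.35 + 0.35·12.1·6.8·0.26] = 145.843 + 104.797 = 250.64.
With uncorrelated errors the cross-covariances are all true-score covariance, so they carry over unchanged; only the diagonal terms shrink to ρᵢσᵢ².
True-score variance = [1.6²·2.3²·0.83 + 2²·3.5²·0.65 + 0.7²·12.1²·0.57 + 0.5²·6.8²·0.84] + 104.797 = 93.6929 + 104.797 = 198.49.
Reliability = 198.49 / 250.64 = 0.792.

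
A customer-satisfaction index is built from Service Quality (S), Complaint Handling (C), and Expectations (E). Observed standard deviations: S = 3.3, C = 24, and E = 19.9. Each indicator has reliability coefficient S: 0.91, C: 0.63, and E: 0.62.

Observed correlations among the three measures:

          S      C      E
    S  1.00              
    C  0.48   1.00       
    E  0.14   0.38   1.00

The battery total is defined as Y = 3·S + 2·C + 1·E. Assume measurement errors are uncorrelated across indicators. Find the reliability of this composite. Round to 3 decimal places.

0.749

Var(Y) = 3²·3.3² + 2²·24² + 19.9² + 2·[6·3.3·24·0.48 + 3·3.3·19.9·0.14 + 2·24·19.9·0.38] = 2798.02 + 1237.31 = 4035.33.
Under uncorrelated errors the observed covariances equal the true-score covariances, so only the own-variance terms attenuate.
True-score variance = [3²·3.3²·0.91 + 2²·24²·0.63 + 19.9²·0.62] + 1237.31 = 1786.24 + 1237.31 = 3023.54.
Reliability = 3023.54 / 4035.33 = 0.749.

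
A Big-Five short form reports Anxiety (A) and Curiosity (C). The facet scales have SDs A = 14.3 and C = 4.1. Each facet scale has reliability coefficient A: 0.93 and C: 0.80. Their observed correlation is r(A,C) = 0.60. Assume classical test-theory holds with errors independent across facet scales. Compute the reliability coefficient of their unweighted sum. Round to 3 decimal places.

Var(A+C) = 14.3² + 4.1² + 2·[14.3·4.1·0.60] = 221.3 + 70.356 = 291.656.
Because errors are independent across components, Cov(Tᵢ,Tⱼ) = Cov(Xᵢ,Xⱼ); the off-diagonal part of the true-score variance is the same as above.
True-score variance = [14.3²·0.93 + 4.1²·0.80] + 70.356 = 203.624 + 70.356 = 273.98.
Reliability = 273.98 / 291.656 = 0.939.

0.939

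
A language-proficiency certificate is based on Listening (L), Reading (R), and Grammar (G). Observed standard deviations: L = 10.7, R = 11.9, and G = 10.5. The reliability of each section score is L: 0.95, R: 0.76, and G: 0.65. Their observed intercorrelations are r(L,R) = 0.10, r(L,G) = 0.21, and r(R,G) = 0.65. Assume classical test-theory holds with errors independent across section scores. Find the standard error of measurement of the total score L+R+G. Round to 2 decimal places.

8.85

Var(total) = 366.35 + 235.088 = 601.438.
True-score variance = 288.052 + 235.088 = 523.14, so reliability = 0.8698.
Error variance = 601.438 − 523.14 = 78.2984; SEM = √78.2984 = 8.85.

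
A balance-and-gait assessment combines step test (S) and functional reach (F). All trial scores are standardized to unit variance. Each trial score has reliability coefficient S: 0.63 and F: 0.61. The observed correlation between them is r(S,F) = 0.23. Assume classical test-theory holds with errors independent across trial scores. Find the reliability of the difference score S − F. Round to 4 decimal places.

0.5065

Var(S−F) = 1 + 1 − 2·0.23 = 2 − 0.46 = 1.54.
Under uncorrelated errors the observed covariances equal the true-score covariances, so only the own-variance terms attenuate.
True-score variance = [0.63 + 0.61] − 0.46 = 1.24 − 0.46 = 0.78.
Reliability = 0.78 / 1.54 = 0.5065.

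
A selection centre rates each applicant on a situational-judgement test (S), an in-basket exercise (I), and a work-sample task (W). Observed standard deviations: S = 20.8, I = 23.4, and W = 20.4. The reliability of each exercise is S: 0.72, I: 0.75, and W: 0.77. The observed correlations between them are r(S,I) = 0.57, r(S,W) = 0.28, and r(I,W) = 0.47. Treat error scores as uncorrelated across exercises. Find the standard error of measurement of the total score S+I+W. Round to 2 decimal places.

18.81

Var(total) = 1396.36 + 1241.2 = 2637.56.
True-score variance = 1042.61 + 1241.2 = 2283.81, so reliability = 0.8659.
Error variance = 2637.56 − 2283.81 = 353.746; SEM = √353.746 = 18.81.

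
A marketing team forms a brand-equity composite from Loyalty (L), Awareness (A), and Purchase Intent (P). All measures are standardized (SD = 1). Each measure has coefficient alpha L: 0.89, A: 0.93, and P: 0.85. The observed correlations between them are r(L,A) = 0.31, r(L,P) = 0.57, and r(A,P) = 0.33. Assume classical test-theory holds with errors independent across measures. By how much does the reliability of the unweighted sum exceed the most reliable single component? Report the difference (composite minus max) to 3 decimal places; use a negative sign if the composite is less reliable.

0.009

Var(sum) = 3 + 2.42 = 5.42; true-score variance = 2.67 + 2.42 = 5.09; composite reliability = 0.9391.
Max component reliability = 0.9300.
Difference = 0.9391 − 0.9300 = 0.009.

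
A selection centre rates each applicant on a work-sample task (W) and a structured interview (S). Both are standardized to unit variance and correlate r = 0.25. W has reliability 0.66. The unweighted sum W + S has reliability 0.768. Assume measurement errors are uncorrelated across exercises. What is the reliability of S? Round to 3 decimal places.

0.760

Var(W+S) = 2 + 2·0.25 = 2.500.
True-score variance = ρ_W + ρ_S + 2·0.25, so 0.768 = (0.66 + ρ_S + 0.50) / 2.500.
ρ_S = 0.768·2.500 − 0.66 − 0.50 = 0.760.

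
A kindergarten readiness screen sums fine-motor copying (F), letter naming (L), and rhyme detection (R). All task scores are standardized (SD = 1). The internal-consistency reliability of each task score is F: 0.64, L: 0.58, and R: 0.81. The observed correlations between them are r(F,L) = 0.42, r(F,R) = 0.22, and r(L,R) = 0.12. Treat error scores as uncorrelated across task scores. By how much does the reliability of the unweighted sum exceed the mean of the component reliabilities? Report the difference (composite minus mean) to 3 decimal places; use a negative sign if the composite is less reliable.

Var(sum) = 3 + 1.52 = 4.52; true-score variance = 2.03 + 1.52 = 3.55; composite reliability = 0.7854.
Mean component reliability = 0.6767.
Difference = 0.7854 − 0.6767 = 0.109.

0.109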